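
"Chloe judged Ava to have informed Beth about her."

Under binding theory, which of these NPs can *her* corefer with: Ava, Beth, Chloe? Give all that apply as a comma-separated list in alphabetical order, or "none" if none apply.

*her* is a pronoun; Principle B requires it to be free in its binding domain — the clause headed by 'informed'.
— Ava: subject of the clause headed by 'informed'; c-commands the pronoun within its binding domain — blocked (Principle B).
— Beth: object of the clause headed by 'informed'; c-commands the pronoun within its binding domain — blocked (Principle B).
— Chloe: subject of the matrix clause; c-commands the pronoun but lies outside its binding domain — allowed.

Chloe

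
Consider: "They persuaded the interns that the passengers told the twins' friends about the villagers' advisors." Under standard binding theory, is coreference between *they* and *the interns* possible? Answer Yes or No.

*the interns* is an R-expression; Principle C requires it to be free (not bound by any c-commanding expression).
— they: subject of the matrix clause; the pronoun c-commands the R-expression — coreference blocked (Principle C).

No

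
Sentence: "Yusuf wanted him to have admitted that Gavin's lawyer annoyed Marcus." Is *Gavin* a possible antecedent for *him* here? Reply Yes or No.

No

*him* is a pronoun; Principle B requires it to be free in its binding domain — the matrix clause.
— Gavin: possessor inside the subject DP of the clause headed by 'annoyed'; is c-commanded by the pronoun; coreference would bind this R-expression — blocked (Principle C).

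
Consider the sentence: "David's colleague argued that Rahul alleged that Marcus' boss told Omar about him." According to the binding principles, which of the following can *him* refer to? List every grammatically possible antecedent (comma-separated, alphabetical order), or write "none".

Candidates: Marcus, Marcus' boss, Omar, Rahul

*him* is a pronoun; Principle B requires it to be free in its binding domain — the clause headed by 'told'.
— Marcus: possessor inside the subject DP of the clause headed by 'told'; does not c-command the pronoun — Principle B does not apply; allowed.
— Marcus' boss: subject of the clause headed by 'told'; c-commands the pronoun within its binding domain — blocked (Principle B).
— Omar: object of the clause headed by 'told'; c-commands the pronoun within its binding domain — blocked (Principle B).
— Rahul: subject of the clause headed by 'alleged'; c-commands the pronoun but lies outside its binding domain — allowed.

Marcus, Rahul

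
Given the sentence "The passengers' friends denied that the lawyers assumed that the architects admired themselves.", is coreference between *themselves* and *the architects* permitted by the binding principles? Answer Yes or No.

Yes

*themselves* is a reflexive; Principle A requires it to be bound within its binding domain — the clause headed by 'admired'.
— the architects: subject of the clause headed by 'admired'; c-commands the reflexive within its binding domain — allowed (Principle A).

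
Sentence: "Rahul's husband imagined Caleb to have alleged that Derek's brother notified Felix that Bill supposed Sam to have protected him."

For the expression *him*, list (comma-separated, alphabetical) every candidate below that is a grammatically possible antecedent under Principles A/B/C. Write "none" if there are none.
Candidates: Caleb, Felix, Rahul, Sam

*him* is a pronoun; Principle B requires it to be free in its binding domain — the clause headed by 'protected'.
— Caleb: subject of the clause headed by 'alleged'; c-commands the pronoun but lies outside its binding domain — allowed.
— Felix: object of the clause headed by 'notified'; c-commands the pronoun but lies outside its binding domain — allowed.
— Rahul: possessor inside the subject DP of the matrix clause; does not c-command the pronoun — Principle B does not apply; allowed.
— Sam: subject of the clause headed by 'protected'; c-commands the pronoun within its binding domain — blocked (Principle B).

Caleb, Felix, Rahul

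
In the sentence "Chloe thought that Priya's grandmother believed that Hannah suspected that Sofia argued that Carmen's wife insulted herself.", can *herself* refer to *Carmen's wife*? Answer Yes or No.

Yes

*herself* is a reflexive; Principle A requires it to be bound within its binding domain — the clause headed by 'insulted'.
— Carmen's wife: subject of the clause headed by 'insulted'; c-commands the reflexive within its binding domain — allowed (Principle A).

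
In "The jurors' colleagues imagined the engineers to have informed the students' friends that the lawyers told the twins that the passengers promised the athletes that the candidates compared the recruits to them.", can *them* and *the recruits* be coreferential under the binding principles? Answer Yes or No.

*the recruits* is an R-expression; Principle C requires it to be free (not bound by any c-commanding expression).
— them: second object of the clause headed by 'compared'; the R-expression locally c-commands the pronoun — coreference blocked (Principle B on the pronoun).

No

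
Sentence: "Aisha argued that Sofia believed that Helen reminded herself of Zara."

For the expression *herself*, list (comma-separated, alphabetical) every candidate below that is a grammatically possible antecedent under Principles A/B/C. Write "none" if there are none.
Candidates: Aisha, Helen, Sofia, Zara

Helen

*herself* is a reflexive; Principle A requires it to be bound within its binding domain — the clause headed by 'reminded'.
— Aisha: subject of the matrix clause; c-commands the reflexive but lies outside its binding domain — cannot bind it (Principle A).
— Helen: subject of the clause headed by 'reminded'; c-commands the reflexive within its binding domain — allowed (Principle A).
— Sofia: subject of the clause headed by 'believed'; c-commands the reflexive but lies outside its binding domain — cannot bind it (Principle A).
— Zara: second object of the clause headed by 'reminded'; does not c-command the reflexive — cannot bind it (Principle A).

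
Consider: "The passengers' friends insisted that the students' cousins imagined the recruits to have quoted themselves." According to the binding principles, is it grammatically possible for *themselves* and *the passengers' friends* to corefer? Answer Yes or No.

No

*themselves* is a reflexive; Principle A requires it to be bound within its binding domain — the clause headed by 'quoted'.
— the passengers' friends: subject of the matrix clause; c-commands the reflexive but lies outside its binding domain — cannot bind it (Principle A).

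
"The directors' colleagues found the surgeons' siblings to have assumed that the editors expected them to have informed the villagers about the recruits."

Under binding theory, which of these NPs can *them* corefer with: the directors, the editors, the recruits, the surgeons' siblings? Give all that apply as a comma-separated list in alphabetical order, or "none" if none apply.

*them* is a pronoun; Principle B requires it to be free in its binding domain — the clause headed by 'expected'.
— the directors: possessor inside the subject DP of the matrix clause; does not c-command the pronoun — Principle B does not apply; allowed.
— the editors: subject of the clause headed by 'expected'; c-commands the pronoun within its binding domain — blocked (Principle B).
— the recruits: second object of the clause headed by 'informed'; is c-commanded by the pronoun; coreference would bind this R-expression — blocked (Principle C).
— the surgeons' siblings: subject of the clause headed by 'assumed'; c-commands the pronoun but lies outside its binding domain — allowed.

the directors, the surgeons' siblings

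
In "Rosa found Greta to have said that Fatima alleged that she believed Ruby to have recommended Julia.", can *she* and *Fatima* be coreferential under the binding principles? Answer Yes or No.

Yes

*Fatima* is an R-expression; Principle C requires it to be free (not bound by any c-commanding expression).
— she: subject of the clause headed by 'believed'; the pronoun does not c-command the R-expression — coreference allowed.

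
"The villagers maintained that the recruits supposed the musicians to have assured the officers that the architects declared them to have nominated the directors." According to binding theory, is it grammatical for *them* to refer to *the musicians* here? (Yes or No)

*the musicians* is an R-expression; Principle C requires it to be free (not bound by any c-commanding expression).
— them: subject of the clause headed by 'nominated'; the pronoun does not c-command the R-expression — coreference allowed.

Yes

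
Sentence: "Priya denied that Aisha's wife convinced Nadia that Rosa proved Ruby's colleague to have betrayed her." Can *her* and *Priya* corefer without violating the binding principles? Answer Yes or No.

Yes

*Priya* is an R-expression; Principle C requires it to be free (not bound by any c-commanding expression).
— her: object of the clause headed by 'betrayed'; the pronoun does not c-command the R-expression — coreference allowed.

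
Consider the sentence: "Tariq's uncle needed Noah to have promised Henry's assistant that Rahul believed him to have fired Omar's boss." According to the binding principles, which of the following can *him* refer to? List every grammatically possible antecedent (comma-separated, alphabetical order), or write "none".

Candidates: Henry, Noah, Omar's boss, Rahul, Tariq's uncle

Henry, Noah, Tariq's uncle

*him* is a pronoun; Principle B requires it to be free in its binding domain — the clause headed by 'believed'.
— Henry: possessor inside the object DP of the clause headed by 'promised'; does not c-command the pronoun — Principle B does not apply; allowed.
— Noah: subject of the clause headed by 'promised'; c-commands the pronoun but lies outside its binding domain — allowed.
— Omar's boss: object of the clause headed by 'fired'; is c-commanded by the pronoun; coreference would bind this R-expression — blocked (Principle C).
— Rahul: subject of the clause headed by 'believed'; c-commands the pronoun within its binding domain — blocked (Principle B).
— Tariq's uncle: subject of the matrix clause; c-commands the pronoun but lies outside its binding domain — allowed.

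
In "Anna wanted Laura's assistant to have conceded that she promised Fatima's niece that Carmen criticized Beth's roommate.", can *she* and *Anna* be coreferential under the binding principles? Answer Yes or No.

*Anna* is an R-expression; Principle C requires it to be free (not bound by any c-commanding expression).
— she: subject of the clause headed by 'promised'; the pronoun does not c-command the R-expression — coreference allowed.

Yes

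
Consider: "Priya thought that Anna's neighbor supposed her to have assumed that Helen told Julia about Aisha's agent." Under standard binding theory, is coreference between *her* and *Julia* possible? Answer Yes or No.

*Julia* is an R-expression; Principle C requires it to be free (not bound by any c-commanding expression).
— her: subject of the clause headed by 'assumed'; the pronoun c-commands the R-expression — coreference blocked (Principle C).

No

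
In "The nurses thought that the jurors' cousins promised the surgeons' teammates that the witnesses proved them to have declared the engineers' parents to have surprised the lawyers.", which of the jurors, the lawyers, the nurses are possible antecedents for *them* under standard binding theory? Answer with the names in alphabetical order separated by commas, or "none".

the jurors, the nurses

*them* is a pronoun; Principle B requires it to be free in its binding domain — the clause headed by 'proved'.
— the jurors: possessor inside the subject DP of the clause headed by 'promised'; does not c-command the pronoun — Principle B does not apply; allowed.
— the lawyers: object of the clause headed by 'surprised'; is c-commanded by the pronoun; coreference would bind this R-expression — blocked (Principle C).
— the nurses: subject of the matrix clause; c-commands the pronoun but lies outside its binding domain — allowed.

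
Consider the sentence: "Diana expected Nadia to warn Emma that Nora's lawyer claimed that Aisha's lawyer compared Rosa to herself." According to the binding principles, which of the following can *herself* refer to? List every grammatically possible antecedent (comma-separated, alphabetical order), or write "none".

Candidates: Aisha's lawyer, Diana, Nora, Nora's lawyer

*herself* is a reflexive; Principle A requires it to be bound within its binding domain — the clause headed by 'compared'.
— Aisha's lawyer: subject of the clause headed by 'compared'; c-commands the reflexive within its binding domain — allowed (Principle A).
— Diana: subject of the matrix clause; c-commands the reflexive but lies outside its binding domain — cannot bind it (Principle A).
— Nora: possessor inside the subject DP of the clause headed by 'claimed'; does not c-command the reflexive — cannot bind it (Principle A).
— Nora's lawyer: subject of the clause headed by 'claimed'; c-commands the reflexive but lies outside its binding domain — cannot bind it (Principle A).

Aisha's lawyer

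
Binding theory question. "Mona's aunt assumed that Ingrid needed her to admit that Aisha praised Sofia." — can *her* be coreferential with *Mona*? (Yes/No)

*her* is a pronoun; Principle B requires it to be free in its binding domain — the clause headed by 'needed'.
— Mona: possessor inside the subject DP of the matrix clause; does not c-command the pronoun — Principle B does not apply; allowed.

Yes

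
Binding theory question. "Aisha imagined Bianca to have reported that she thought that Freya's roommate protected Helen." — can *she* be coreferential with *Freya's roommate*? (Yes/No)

No

*she* is a pronoun; Principle B requires it to be free in its binding domain — the clause headed by 'thought'.
— Freya's roommate: subject of the clause headed by 'protected'; is c-commanded by the pronoun; coreference would bind this R-expression — blocked (Principle C).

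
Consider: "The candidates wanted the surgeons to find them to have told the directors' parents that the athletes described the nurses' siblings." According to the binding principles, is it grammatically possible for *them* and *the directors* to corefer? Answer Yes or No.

No

*them* is a pronoun; Principle B requires it to be free in its binding domain — the clause headed by 'find'.
— the directors: possessor inside the object DP of the clause headed by 'told'; is c-commanded by the pronoun; coreference would bind this R-expression — blocked (Principle C).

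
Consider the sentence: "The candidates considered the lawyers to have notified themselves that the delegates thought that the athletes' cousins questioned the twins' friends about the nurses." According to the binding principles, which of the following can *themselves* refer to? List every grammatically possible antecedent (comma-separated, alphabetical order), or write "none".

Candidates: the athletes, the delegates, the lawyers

the lawyers

*themselves* is a reflexive; Principle A requires it to be bound within its binding domain — the clause headed by 'notified'.
— the athletes: possessor inside the subject DP of the clause headed by 'questioned'; does not c-command the reflexive — cannot bind it (Principle A).
— the delegates: subject of the clause headed by 'thought'; does not c-command the reflexive — cannot bind it (Principle A).
— the lawyers: subject of the clause headed by 'notified'; c-commands the reflexive within its binding domain — allowed (Principle A).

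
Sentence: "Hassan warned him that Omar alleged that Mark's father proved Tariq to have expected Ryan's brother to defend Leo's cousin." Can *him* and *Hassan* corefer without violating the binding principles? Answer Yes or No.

No

*Hassan* is an R-expression; Principle C requires it to be free (not bound by any c-commanding expression).
— him: object of the matrix clause; the R-expression locally c-commands the pronoun — coreference blocked (Principle B on the pronoun).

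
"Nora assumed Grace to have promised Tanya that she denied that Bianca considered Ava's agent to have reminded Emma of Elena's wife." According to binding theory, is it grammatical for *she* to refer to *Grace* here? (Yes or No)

*Grace* is an R-expression; Principle C requires it to be free (not bound by any c-commanding expression).
— she: subject of the clause headed by 'denied'; the pronoun does not c-command the R-expression — coreference allowed.

Yes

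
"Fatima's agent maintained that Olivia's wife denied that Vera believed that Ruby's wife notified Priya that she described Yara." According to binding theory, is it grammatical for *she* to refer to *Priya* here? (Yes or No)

Yes

*Priya* is an R-expression; Principle C requires it to be free (not bound by any c-commanding expression).
— she: subject of the clause headed by 'described'; the pronoun does not c-command the R-expression — coreference allowed.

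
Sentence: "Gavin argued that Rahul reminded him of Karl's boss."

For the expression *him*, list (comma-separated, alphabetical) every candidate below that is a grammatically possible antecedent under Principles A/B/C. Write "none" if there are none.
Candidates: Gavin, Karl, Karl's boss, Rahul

*him* is a pronoun; Principle B requires it to be free in its binding domain — the clause headed by 'reminded'.
— Gavin: subject of the matrix clause; c-commands the pronoun but lies outside its binding domain — allowed.
— Karl: possessor inside the second object DP of the clause headed by 'reminded'; is c-commanded by the pronoun; coreference would bind this R-expression — blocked (Principle C).
— Karl's boss: second object of the clause headed by 'reminded'; is c-commanded by the pronoun; coreference would bind this R-expression — blocked (Principle C).
— Rahul: subject of the clause headed by 'reminded'; c-commands the pronoun within its binding domain — blocked (Principle B).

Gavin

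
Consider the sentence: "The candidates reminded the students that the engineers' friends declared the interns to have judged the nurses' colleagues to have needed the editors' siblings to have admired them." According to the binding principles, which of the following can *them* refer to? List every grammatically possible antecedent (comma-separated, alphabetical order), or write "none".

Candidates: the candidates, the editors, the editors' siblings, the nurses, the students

the candidates, the editors, the nurses, the students

*them* is a pronoun; Principle B requires it to be free in its binding domain — the clause headed by 'admired'.
— the candidates: subject of the matrix clause; c-commands the pronoun but lies outside its binding domain — allowed.
— the editors: possessor inside the subject DP of the clause headed by 'admired'; does not c-command the pronoun — Principle B does not apply; allowed.
— the editors' siblings: subject of the clause headed by 'admired'; c-commands the pronoun within its binding domain — blocked (Principle B).
— the nurses: possessor inside the subject DP of the clause headed by 'needed'; does not c-command the pronoun — Principle B does not apply; allowed.
— the students: object of the matrix clause; c-commands the pronoun but lies outside its binding domain — allowed.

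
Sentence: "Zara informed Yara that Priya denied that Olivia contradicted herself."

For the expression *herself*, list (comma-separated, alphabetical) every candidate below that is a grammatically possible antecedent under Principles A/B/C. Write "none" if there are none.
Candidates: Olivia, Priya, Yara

*herself* is a reflexive; Principle A requires it to be bound within its binding domain — the clause headed by 'contradicted'.
— Olivia: subject of the clause headed by 'contradicted'; c-commands the reflexive within its binding domain — allowed (Principle A).
— Priya: subject of the clause headed by 'denied'; c-commands the reflexive but lies outside its binding domain — cannot bind it (Principle A).
— Yara: object of the matrix clause; c-commands the reflexive but lies outside its binding domain — cannot bind it (Principle A).

Olivia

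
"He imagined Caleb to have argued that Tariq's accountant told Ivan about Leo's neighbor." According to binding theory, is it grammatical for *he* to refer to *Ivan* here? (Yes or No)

*Ivan* is an R-expression; Principle C requires it to be free (not bound by any c-commanding expression).
— he: subject of the matrix clause; the pronoun c-commands the R-expression — coreference blocked (Principle C).

No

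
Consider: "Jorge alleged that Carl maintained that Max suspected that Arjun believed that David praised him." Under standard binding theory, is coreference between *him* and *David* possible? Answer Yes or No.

No

*David* is an R-expression; Principle C requires it to be free (not bound by any c-commanding expression).
— him: object of the clause headed by 'praised'; the R-expression locally c-commands the pronoun — coreference blocked (Principle B on the pronoun).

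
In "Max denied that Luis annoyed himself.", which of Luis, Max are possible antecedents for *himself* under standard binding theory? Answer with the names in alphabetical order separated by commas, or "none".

Luis

*himself* is a reflexive; Principle A requires it to be bound within its binding domain — the clause headed by 'annoyed'.
— Luis: subject of the clause headed by 'annoyed'; c-commands the reflexive within its binding domain — allowed (Principle A).
— Max: subject of the matrix clause; c-commands the reflexive but lies outside its binding domain — cannot bind it (Principle A).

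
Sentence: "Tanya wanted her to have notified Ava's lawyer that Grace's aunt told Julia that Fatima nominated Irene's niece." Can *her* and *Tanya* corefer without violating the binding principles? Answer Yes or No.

No

*Tanya* is an R-expression; Principle C requires it to be free (not bound by any c-commanding expression).
— her: subject of the clause headed by 'notified'; the R-expression locally c-commands the pronoun — coreference blocked (Principle B on the pronoun).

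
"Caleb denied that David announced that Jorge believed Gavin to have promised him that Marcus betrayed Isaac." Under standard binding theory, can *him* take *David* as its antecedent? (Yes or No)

*him* is a pronoun; Principle B requires it to be free in its binding domain — the clause headed by 'promised'.
— David: subject of the clause headed by 'announced'; c-commands the pronoun but lies outside its binding domain — allowed.

Yes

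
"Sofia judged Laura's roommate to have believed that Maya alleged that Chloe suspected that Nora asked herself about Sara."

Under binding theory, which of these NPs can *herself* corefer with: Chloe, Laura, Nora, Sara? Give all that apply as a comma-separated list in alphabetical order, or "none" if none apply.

Nora

*herself* is a reflexive; Principle A requires it to be bound within its binding domain — the clause headed by 'asked'.
— Chloe: subject of the clause headed by 'suspected'; c-commands the reflexive but lies outside its binding domain — cannot bind it (Principle A).
— Laura: possessor inside the subject DP of the clause headed by 'believed'; does not c-command the reflexive — cannot bind it (Principle A).
— Nora: subject of the clause headed by 'asked'; c-commands the reflexive within its binding domain — allowed (Principle A).
— Sara: second object of the clause headed by 'asked'; does not c-command the reflexive — cannot bind it (Principle A).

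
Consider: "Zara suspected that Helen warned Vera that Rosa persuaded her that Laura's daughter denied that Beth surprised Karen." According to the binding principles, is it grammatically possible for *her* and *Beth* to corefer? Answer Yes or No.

No

*her* is a pronoun; Principle B requires it to be free in its binding domain — the clause headed by 'persuaded'.
— Beth: subject of the clause headed by 'surprised'; is c-commanded by the pronoun; coreference would bind this R-expression — blocked (Principle C).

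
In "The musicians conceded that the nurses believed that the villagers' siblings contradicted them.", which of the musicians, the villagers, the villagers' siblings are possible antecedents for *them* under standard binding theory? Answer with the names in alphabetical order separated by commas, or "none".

the musicians, the villagers

*them* is a pronoun; Principle B requires it to be free in its binding domain — the clause headed by 'contradicted'.
— the musicians: subject of the matrix clause; c-commands the pronoun but lies outside its binding domain — allowed.
— the villagers: possessor inside the subject DP of the clause headed by 'contradicted'; does not c-command the pronoun — Principle B does not apply; allowed.
— the villagers' siblings: subject of the clause headed by 'contradicted'; c-commands the pronoun within its binding domain — blocked (Principle B).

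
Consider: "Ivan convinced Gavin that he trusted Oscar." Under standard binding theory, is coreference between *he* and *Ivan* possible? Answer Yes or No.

Yes

*Ivan* is an R-expression; Principle C requires it to be free (not bound by any c-commanding expression).
— he: subject of the clause headed by 'trusted'; the pronoun does not c-command the R-expression — coreference allowed.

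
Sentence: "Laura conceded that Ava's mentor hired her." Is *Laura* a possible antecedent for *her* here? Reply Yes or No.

Yes

*her* is a pronoun; Principle B requires it to be free in its binding domain — the clause headed by 'hired'.
— Laura: subject of the matrix clause; c-commands the pronoun but lies outside its binding domain — allowed.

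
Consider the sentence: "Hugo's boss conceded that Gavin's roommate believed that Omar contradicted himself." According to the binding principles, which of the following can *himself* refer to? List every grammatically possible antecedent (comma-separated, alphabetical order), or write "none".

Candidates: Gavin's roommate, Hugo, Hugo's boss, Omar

*himself* is a reflexive; Principle A requires it to be bound within its binding domain — the clause headed by 'contradicted'.
— Gavin's roommate: subject of the clause headed by 'believed'; c-commands the reflexive but lies outside its binding domain — cannot bind it (Principle A).
— Hugo: possessor inside the subject DP of the matrix clause; does not c-command the reflexive — cannot bind it (Principle A).
— Hugo's boss: subject of the matrix clause; c-commands the reflexive but lies outside its binding domain — cannot bind it (Principle A).
— Omar: subject of the clause headed by 'contradicted'; c-commands the reflexive within its binding domain — allowed (Principle A).

Omar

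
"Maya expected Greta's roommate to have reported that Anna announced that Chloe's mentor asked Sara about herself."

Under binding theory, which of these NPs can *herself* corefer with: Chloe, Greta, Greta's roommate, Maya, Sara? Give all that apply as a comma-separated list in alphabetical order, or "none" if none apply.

Sara

*herself* is a reflexive; Principle A requires it to be bound within its binding domain — the clause headed by 'asked'.
— Chloe: possessor inside the subject DP of the clause headed by 'asked'; does not c-command the reflexive — cannot bind it (Principle A).
— Greta: possessor inside the subject DP of the clause headed by 'reported'; does not c-command the reflexive — cannot bind it (Principle A).
— Greta's roommate: subject of the clause headed by 'reported'; c-commands the reflexive but lies outside its binding domain — cannot bind it (Principle A).
— Maya: subject of the matrix clause; c-commands the reflexive but lies outside its binding domain — cannot bind it (Principle A).
— Sara: object of the clause headed by 'asked'; c-commands the reflexive within its binding domain — allowed (Principle A).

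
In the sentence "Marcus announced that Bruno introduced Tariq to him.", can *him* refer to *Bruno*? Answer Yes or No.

*him* is a pronoun; Principle B requires it to be free in its binding domain — the clause headed by 'introduced'.
— Bruno: subject of the clause headed by 'introduced'; c-commands the pronoun within its binding domain — blocked (Principle B).

No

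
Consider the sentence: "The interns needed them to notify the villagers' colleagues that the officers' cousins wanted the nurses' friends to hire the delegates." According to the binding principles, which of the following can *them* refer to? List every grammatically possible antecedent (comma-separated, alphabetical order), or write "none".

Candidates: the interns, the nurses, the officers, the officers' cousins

none

*them* is a pronoun; Principle B requires it to be free in its binding domain — the matrix clause.
— the interns: subject of the matrix clause; c-commands the pronoun within its binding domain — blocked (Principle B).
— the nurses: possessor inside the subject DP of the clause headed by 'hire'; is c-commanded by the pronoun; coreference would bind this R-expression — blocked (Principle C).
— the officers: possessor inside the subject DP of the clause headed by 'wanted'; is c-commanded by the pronoun; coreference would bind this R-expression — blocked (Principle C).
— the officers' cousins: subject of the clause headed by 'wanted'; is c-commanded by the pronoun; coreference would bind this R-expression — blocked (Principle C).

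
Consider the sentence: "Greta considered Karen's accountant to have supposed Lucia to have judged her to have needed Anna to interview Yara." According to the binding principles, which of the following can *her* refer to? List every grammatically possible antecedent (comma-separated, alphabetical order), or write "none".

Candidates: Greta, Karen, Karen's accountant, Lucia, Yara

*her* is a pronoun; Principle B requires it to be free in its binding domain — the clause headed by 'judged'.
— Greta: subject of the matrix clause; c-commands the pronoun but lies outside its binding domain — allowed.
— Karen: possessor inside the subject DP of the clause headed by 'supposed'; does not c-command the pronoun — Principle B does not apply; allowed.
— Karen's accountant: subject of the clause headed by 'supposed'; c-commands the pronoun but lies outside its binding domain — allowed.
— Lucia: subject of the clause headed by 'judged'; c-commands the pronoun within its binding domain — blocked (Principle B).
— Yara: object of the clause headed by 'interview'; is c-commanded by the pronoun; coreference would bind this R-expression — blocked (Principle C).

Greta, Karen, Karen's accountant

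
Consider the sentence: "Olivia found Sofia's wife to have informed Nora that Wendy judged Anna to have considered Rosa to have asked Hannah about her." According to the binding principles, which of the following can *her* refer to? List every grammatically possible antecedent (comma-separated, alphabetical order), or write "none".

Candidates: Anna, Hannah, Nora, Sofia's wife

*her* is a pronoun; Principle B requires it to be free in its binding domain — the clause headed by 'asked'.
— Anna: subject of the clause headed by 'considered'; c-commands the pronoun but lies outside its binding domain — allowed.
— Hannah: object of the clause headed by 'asked'; c-commands the pronoun within its binding domain — blocked (Principle B).
— Nora: object of the clause headed by 'informed'; c-commands the pronoun but lies outside its binding domain — allowed.
— Sofia's wife: subject of the clause headed by 'informed'; c-commands the pronoun but lies outside its binding domain — allowed.

Anna, Nora, Sofia's wife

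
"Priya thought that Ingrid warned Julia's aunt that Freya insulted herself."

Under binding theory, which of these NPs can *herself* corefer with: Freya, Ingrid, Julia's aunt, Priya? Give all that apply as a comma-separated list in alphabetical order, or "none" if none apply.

*herself* is a reflexive; Principle A requires it to be bound within its binding domain — the clause headed by 'insulted'.
— Freya: subject of the clause headed by 'insulted'; c-commands the reflexive within its binding domain — allowed (Principle A).
— Ingrid: subject of the clause headed by 'warned'; c-commands the reflexive but lies outside its binding domain — cannot bind it (Principle A).
— Julia's aunt: object of the clause headed by 'warned'; c-commands the reflexive but lies outside its binding domain — cannot bind it (Principle A).
— Priya: subject of the matrix clause; c-commands the reflexive but lies outside its binding domain — cannot bind it (Principle A).

Freya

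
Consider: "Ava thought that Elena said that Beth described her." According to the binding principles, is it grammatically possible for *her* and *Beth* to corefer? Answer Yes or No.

No

*her* is a pronoun; Principle B requires it to be free in its binding domain — the clause headed by 'described'.
— Beth: subject of the clause headed by 'described'; c-commands the pronoun within its binding domain — blocked (Principle B).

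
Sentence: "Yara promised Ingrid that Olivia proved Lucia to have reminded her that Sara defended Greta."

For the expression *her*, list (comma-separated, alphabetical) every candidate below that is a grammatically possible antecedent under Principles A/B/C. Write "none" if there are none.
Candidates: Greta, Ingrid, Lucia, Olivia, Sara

*her* is a pronoun; Principle B requires it to be free in its binding domain — the clause headed by 'reminded'.
— Greta: object of the clause headed by 'defended'; is c-commanded by the pronoun; coreference would bind this R-expression — blocked (Principle C).
— Ingrid: object of the matrix clause; c-commands the pronoun but lies outside its binding domain — allowed.
— Lucia: subject of the clause headed by 'reminded'; c-commands the pronoun within its binding domain — blocked (Principle B).
— Olivia: subject of the clause headed by 'proved'; c-commands the pronoun but lies outside its binding domain — allowed.
— Sara: subject of the clause headed by 'defended'; is c-commanded by the pronoun; coreference would bind this R-expression — blocked (Principle C).

Ingrid, Olivia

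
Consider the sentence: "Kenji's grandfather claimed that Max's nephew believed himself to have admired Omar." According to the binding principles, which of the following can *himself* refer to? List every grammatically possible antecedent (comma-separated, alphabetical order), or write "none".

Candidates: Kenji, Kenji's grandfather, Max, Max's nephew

Max's nephew

*himself* is a reflexive; Principle A requires it to be bound within its binding domain — the clause headed by 'believed'.
— Kenji: possessor inside the subject DP of the matrix clause; does not c-command the reflexive — cannot bind it (Principle A).
— Kenji's grandfather: subject of the matrix clause; c-commands the reflexive but lies outside its binding domain — cannot bind it (Principle A).
— Max: possessor inside the subject DP of the clause headed by 'believed'; does not c-command the reflexive — cannot bind it (Principle A).
— Max's nephew: subject of the clause headed by 'believed'; c-commands the reflexive within its binding domain — allowed (Principle A).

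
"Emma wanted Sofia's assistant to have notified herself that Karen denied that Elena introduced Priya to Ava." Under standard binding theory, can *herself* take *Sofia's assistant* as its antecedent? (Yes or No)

Yes

*herself* is a reflexive; Principle A requires it to be bound within its binding domain — the clause headed by 'notified'.
— Sofia's assistant: subject of the clause headed by 'notified'; c-commands the reflexive within its binding domain — allowed (Principle A).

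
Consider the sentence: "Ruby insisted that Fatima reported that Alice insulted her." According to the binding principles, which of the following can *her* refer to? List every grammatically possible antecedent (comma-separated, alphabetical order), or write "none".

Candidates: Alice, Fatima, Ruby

Fatima, Ruby

*her* is a pronoun; Principle B requires it to be free in its binding domain — the clause headed by 'insulted'.
— Alice: subject of the clause headed by 'insulted'; c-commands the pronoun within its binding domain — blocked (Principle B).
— Fatima: subject of the clause headed by 'reported'; c-commands the pronoun but lies outside its binding domain — allowed.
— Ruby: subject of the matrix clause; c-commands the pronoun but lies outside its binding domain — allowed.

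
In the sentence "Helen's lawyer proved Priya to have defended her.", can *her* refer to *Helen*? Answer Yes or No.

Yes

*her* is a pronoun; Principle B requires it to be free in its binding domain — the clause headed by 'defended'.
— Helen: possessor inside the subject DP of the matrix clause; does not c-command the pronoun — Principle B does not apply; allowed.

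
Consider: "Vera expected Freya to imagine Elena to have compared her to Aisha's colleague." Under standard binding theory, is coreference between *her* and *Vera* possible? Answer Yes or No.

*Vera* is an R-expression; Principle C requires it to be free (not bound by any c-commanding expression).
— her: object of the clause headed by 'compared'; the pronoun does not c-command the R-expression — coreference allowed.

Yes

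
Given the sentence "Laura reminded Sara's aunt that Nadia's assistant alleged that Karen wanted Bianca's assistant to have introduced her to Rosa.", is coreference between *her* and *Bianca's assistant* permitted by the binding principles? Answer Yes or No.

No

*her* is a pronoun; Principle B requires it to be free in its binding domain — the clause headed by 'introduced'.
— Bianca's assistant: subject of the clause headed by 'introduced'; c-commands the pronoun within its binding domain — blocked (Principle B).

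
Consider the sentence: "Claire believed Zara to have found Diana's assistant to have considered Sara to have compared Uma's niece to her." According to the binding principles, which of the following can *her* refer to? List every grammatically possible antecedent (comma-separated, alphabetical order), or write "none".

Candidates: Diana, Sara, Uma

*her* is a pronoun; Principle B requires it to be free in its binding domain — the clause headed by 'compared'.
— Diana: possessor inside the subject DP of the clause headed by 'considered'; does not c-command the pronoun — Principle B does not apply; allowed.
— Sara: subject of the clause headed by 'compared'; c-commands the pronoun within its binding domain — blocked (Principle B).
— Uma: possessor inside the object DP of the clause headed by 'compared'; does not c-command the pronoun — Principle B does not apply; allowed.

Diana, Uma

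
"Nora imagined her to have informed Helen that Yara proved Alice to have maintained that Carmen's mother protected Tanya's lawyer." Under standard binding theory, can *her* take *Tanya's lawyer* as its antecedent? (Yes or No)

*her* is a pronoun; Principle B requires it to be free in its binding domain — the matrix clause.
— Tanya's lawyer: object of the clause headed by 'protected'; is c-commanded by the pronoun; coreference would bind this R-expression — blocked (Principle C).

No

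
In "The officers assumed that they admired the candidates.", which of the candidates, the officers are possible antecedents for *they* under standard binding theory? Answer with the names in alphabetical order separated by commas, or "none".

the officers

*they* is a pronoun; Principle B requires it to be free in its binding domain — the clause headed by 'admired'.
— the candidates: object of the clause headed by 'admired'; is c-commanded by the pronoun; coreference would bind this R-expression — blocked (Principle C).
— the officers: subject of the matrix clause; c-commands the pronoun but lies outside its binding domain — allowed.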